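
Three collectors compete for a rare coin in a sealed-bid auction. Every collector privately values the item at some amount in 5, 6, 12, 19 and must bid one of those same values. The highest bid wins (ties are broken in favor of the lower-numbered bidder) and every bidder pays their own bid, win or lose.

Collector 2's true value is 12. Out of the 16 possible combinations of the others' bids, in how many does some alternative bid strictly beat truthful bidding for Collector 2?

Others bid (5, 5): truth gives 0; bid 6 gives 6 > 0. Violating.
Others bid (5, 6): truth gives 0; bid 6 gives 6 > 0. Violating.
Others bid (5, 19): truth gives -12; bid 5 gives -5 > -12. Violating.
Others bid (6, 19): truth gives -12; bid 5 gives -5 > -12. Violating.
Others bid (5, 12): truth gives 0; no alternative beats it.
Others bid (6, 5): truth gives 0; no alternative beats it.
(Checking all 16 profiles: 12 have a profitable deviation, 4 do not.)

12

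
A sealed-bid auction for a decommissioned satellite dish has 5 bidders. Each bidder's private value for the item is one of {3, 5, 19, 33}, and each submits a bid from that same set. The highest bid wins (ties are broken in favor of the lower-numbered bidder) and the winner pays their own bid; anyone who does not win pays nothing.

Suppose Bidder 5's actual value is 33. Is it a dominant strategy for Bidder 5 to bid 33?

Consider the case where Bidder 1 bids 3, Bidder 2 bids 3, Bidder 3 bids 3 and Bidder 4 bids 3.
Truthful bid 33: wins, pays 33, utility 33 - 33 = 0.
Bid 5 instead: wins, pays 5, utility 33 - 5 = 28.
Since 28 > 0, bidding 5 is strictly better here, so truthful bidding is not dominant.

No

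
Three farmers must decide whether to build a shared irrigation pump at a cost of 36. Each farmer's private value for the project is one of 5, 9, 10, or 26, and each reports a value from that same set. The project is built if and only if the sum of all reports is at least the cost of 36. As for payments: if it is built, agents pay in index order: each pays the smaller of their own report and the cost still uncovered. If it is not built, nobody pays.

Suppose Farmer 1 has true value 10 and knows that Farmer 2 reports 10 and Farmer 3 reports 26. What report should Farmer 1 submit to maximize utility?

Report 5: project built, pays 5, utility 10 - 5 = 5.
Report 9: project built, pays 9, utility 10 - 9 = 1.
Report 10: project built, pays 10, utility 10 - 10 = 0.
Report 26: project built, pays 26, utility 10 - 26 = -16.
The best choice is 5 with utility 5.

5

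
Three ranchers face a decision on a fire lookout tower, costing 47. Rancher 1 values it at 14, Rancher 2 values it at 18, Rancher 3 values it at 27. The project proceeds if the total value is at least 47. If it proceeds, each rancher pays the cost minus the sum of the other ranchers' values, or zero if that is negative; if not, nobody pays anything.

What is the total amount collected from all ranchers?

Total value 59 ≥ cost 47, so it is built.
Rancher 1: others sum to 45; max(0, 47 - 45) = 2.
Rancher 2: others sum to 41; max(0, 47 - 41) = 6.
Rancher 3: others sum to 32; max(0, 47 - 32) = 15.
Total collected = 2 + 6 + 15 = 23.

23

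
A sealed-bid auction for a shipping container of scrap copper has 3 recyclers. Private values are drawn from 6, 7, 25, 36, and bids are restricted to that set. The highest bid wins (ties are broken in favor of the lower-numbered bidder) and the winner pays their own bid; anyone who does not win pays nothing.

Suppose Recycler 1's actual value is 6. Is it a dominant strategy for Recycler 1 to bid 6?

Check each profile of the others' bids and compare truth against every alternative bid.
Others bid (6, 6): truth gives 0, best alternative gives -1.
Others bid (6, 7): truth gives 0, best alternative gives -1.
Others bid (7, 6): truth gives 0, best alternative gives -1.
Others bid (7, 7): truth gives 0, best alternative gives -1.
Others bid (6, 25): truth gives 0, best alternative gives 0.
Others bid (6, 36): truth gives 0, best alternative gives 0.
(Remaining 10 profiles checked similarly; truth is weakly best in each.)
In every case the truthful bid is at least as good as any alternative, so it is a dominant strategy.

Yes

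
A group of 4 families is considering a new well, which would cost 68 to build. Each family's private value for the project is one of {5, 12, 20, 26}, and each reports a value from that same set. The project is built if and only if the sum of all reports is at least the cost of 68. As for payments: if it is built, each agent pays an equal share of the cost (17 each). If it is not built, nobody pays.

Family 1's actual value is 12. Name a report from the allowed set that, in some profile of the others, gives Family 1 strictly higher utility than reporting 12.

Suppose Family 2 reports 5, Family 3 reports 26 and Family 4 reports 26.
Report 12: project built, pays 17, utility 12 - 17 = -5.
Report 5: project not built, utility 0.
So reporting 5 beats truth here (0 > -5).

5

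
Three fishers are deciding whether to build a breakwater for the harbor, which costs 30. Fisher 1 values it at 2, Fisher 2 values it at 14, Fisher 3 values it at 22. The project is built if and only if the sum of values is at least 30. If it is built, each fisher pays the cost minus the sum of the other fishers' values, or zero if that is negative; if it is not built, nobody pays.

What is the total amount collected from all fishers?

20

Total value 38 ≥ cost 30, so it is built.
Fisher 1: others sum to 36; max(0, 30 - 36) = 0.
Fisher 2: others sum to 24; max(0, 30 - 24) = 6.
Fisher 3: others sum to 16; max(0, 30 - 16) = 14.
Total collected = 0 + 6 + 14 = 20.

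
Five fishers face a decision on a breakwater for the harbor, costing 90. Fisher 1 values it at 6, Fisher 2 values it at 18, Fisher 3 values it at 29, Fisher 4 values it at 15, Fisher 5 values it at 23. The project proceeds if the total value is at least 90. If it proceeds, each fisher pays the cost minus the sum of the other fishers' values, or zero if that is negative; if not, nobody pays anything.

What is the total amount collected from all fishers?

86

Total value 91 ≥ cost 90, so it is built.
Fisher 1: others sum to 85; max(0, 90 - 85) = 5.
Fisher 2: others sum to 73; max(0, 90 - 73) = 17.
Fisher 3: others sum to 62; max(0, 90 - 62) = 28.
Fisher 4: others sum to 76; max(0, 90 - 76) = 14.
Fisher 5: others sum to 68; max(0, 90 - 68) = 22.
Total collected = 5 + 17 + 28 + 14 + 22 = 86.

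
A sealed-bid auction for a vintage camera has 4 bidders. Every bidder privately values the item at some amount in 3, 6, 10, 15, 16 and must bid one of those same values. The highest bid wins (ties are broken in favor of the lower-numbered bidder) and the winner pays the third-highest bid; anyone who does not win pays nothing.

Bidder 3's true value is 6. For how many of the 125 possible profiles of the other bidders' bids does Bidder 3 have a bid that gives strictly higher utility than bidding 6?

Others bid (3, 3, 10): truth gives 0; bid 10 gives 3 > 0. Violating.
Others bid (3, 3, 15): truth gives 0; bid 15 gives 3 > 0. Violating.
Others bid (3, 3, 16): truth gives 0; bid 16 gives 3 > 0. Violating.
Others bid (3, 6, 3): truth gives 0; bid 10 gives 3 > 0. Violating.
Others bid (3, 3, 3): truth gives 3; no alternative beats it.
Others bid (3, 3, 6): truth gives 3; no alternative beats it.
(Checking all 125 profiles: 9 have a profitable deviation, 116 do not.)

9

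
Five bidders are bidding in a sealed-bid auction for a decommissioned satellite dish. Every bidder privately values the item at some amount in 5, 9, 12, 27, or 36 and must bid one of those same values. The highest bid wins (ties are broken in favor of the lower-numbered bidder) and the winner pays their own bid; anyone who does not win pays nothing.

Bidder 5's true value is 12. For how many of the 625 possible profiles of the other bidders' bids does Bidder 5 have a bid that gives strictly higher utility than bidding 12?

1

Others bid (5, 5, 5, 5): truth gives 0; bid 9 gives 3 > 0. Violating.
Others bid (5, 5, 5, 9): truth gives 0; no alternative beats it.
Others bid (5, 5, 5, 12): truth gives 0; no alternative beats it.
(Checking all 625 profiles: 1 has a profitable deviation, 624 do not.)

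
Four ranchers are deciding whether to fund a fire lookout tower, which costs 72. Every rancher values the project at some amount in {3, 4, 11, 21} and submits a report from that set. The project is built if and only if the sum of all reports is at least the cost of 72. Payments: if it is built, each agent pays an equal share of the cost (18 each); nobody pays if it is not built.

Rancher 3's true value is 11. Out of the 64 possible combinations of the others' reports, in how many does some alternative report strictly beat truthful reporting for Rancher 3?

1

Others report (21, 21, 21): truth gives -7; report 3 gives 0 > -7. Violating.
Others report (3, 3, 3): truth gives 0; no alternative beats it.
Others report (3, 3, 4): truth gives 0; no alternative beats it.
(Checking all 64 profiles: 1 has a profitable deviation, 63 do not.)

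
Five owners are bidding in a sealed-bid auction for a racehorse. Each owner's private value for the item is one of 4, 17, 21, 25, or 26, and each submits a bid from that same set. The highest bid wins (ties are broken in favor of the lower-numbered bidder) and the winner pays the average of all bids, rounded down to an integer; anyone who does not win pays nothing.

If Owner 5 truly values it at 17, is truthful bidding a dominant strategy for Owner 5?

Consider the case where Owner 1 bids 4, Owner 2 bids 4, Owner 3 bids 4 and Owner 4 bids 17.
Truthful bid 17: loses, pays 0, utility 0.
Bid 21 instead: wins, pays 10, utility 17 - 10 = 7.
Since 7 > 0, bidding 21 is strictly better here, so truthful bidding is not dominant.

No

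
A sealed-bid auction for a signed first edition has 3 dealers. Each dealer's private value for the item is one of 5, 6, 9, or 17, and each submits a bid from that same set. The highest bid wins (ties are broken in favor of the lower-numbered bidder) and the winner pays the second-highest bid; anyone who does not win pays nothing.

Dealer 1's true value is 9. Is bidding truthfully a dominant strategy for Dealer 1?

Yes

Check each profile of the others' bids and compare truth against every alternative bid.
Others bid (5, 5): truth gives 4, best alternative gives 4.
Others bid (5, 6): truth gives 3, best alternative gives 3.
Others bid (6, 5): truth gives 3, best alternative gives 3.
Others bid (6, 6): truth gives 3, best alternative gives 3.
Others bid (5, 9): truth gives 0, best alternative gives 0.
Others bid (5, 17): truth gives 0, best alternative gives 0.
(Remaining 10 profiles checked similarly; truth is weakly best in each.)
In every case the truthful bid is at least as good as any alternative, so it is a dominant strategy.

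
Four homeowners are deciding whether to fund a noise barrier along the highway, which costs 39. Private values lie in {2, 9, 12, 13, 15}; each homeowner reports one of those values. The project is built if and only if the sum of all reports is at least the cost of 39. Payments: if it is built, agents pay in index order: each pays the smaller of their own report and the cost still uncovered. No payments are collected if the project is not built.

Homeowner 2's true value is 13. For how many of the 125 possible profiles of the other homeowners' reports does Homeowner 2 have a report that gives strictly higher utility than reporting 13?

88

Others report (2, 12, 13): truth gives 0; report 12 gives 1 > 0. Violating.
Others report (2, 12, 15): truth gives 0; report 12 gives 1 > 0. Violating.
Others report (2, 13, 12): truth gives 0; report 12 gives 1 > 0. Violating.
Others report (2, 13, 13): truth gives 0; report 12 gives 1 > 0. Violating.
Others report (2, 2, 2): truth gives 0; no alternative beats it.
Others report (2, 2, 9): truth gives 0; no alternative beats it.
(Checking all 125 profiles: 88 have a profitable deviation, 37 do not.)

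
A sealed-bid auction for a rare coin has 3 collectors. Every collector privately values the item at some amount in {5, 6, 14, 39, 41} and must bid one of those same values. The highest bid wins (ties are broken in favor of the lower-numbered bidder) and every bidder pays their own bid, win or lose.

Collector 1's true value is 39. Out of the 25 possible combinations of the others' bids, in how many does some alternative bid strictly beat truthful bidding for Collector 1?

Others bid (5, 5): truth gives 0; bid 5 gives 34 > 0. Violating.
Others bid (5, 6): truth gives 0; bid 6 gives 33 > 0. Violating.
Others bid (5, 14): truth gives 0; bid 14 gives 25 > 0. Violating.
Others bid (5, 41): truth gives -39; bid 41 gives -2 > -39. Violating.
Others bid (5, 39): truth gives 0; no alternative beats it.
Others bid (6, 39): truth gives 0; no alternative beats it.
(Checking all 25 profiles: 18 have a profitable deviation, 7 do not.)

18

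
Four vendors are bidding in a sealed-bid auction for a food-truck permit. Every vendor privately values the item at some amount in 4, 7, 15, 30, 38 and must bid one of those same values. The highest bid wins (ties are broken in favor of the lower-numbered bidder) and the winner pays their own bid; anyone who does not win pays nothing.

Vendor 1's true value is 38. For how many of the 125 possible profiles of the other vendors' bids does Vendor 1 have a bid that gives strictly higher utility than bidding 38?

64

Others bid (4, 4, 4): truth gives 0; bid 4 gives 34 > 0. Violating.
Others bid (4, 4, 7): truth gives 0; bid 7 gives 31 > 0. Violating.
Others bid (4, 4, 15): truth gives 0; bid 15 gives 23 > 0. Violating.
Others bid (4, 4, 30): truth gives 0; bid 30 gives 8 > 0. Violating.
Others bid (4, 4, 38): truth gives 0; no alternative beats it.
Others bid (4, 7, 38): truth gives 0; no alternative beats it.
(Checking all 125 profiles: 64 have a profitable deviation, 61 do not.)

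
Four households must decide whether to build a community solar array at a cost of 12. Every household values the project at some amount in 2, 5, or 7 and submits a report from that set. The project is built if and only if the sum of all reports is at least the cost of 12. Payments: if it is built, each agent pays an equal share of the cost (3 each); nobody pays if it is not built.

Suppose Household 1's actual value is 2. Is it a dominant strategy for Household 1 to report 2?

Check each profile of the others' reports and compare truth against every alternative report.
Others report (2, 2, 5): truth gives 0, best alternative gives -1.
Others report (2, 5, 2): truth gives 0, best alternative gives -1.
Others report (5, 2, 2): truth gives 0, best alternative gives -1.
Others report (2, 2, 7): truth gives -1, best alternative gives -1.
Others report (2, 5, 5): truth gives -1, best alternative gives -1.
Others report (2, 5, 7): truth gives -1, best alternative gives -1.
(Remaining 21 profiles checked similarly; truth is weakly best in each.)
In every case the truthful report is at least as good as any alternative, so it is a dominant strategy.

Yes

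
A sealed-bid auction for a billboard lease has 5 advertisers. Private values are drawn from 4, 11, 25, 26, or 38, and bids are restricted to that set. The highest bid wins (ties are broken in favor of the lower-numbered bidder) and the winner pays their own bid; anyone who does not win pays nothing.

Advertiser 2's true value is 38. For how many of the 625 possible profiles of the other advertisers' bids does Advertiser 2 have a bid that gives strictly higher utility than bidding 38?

Others bid (4, 4, 4, 4): truth gives 0; bid 11 gives 27 > 0. Violating.
Others bid (4, 4, 4, 11): truth gives 0; bid 11 gives 27 > 0. Violating.
Others bid (4, 4, 4, 25): truth gives 0; bid 25 gives 13 > 0. Violating.
Others bid (4, 4, 4, 26): truth gives 0; bid 26 gives 12 > 0. Violating.
Others bid (4, 4, 4, 38): truth gives 0; no alternative beats it.
Others bid (4, 4, 11, 38): truth gives 0; no alternative beats it.
(Checking all 625 profiles: 192 have a profitable deviation, 433 do not.)

192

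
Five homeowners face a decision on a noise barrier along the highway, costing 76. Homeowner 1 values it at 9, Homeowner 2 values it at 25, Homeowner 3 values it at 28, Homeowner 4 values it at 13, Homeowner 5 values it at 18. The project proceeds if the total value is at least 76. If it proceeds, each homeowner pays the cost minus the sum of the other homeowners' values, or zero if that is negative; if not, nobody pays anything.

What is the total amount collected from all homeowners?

Total value 93 ≥ cost 76, so it is built.
Homeowner 1: others sum to 84; max(0, 76 - 84) = 0.
Homeowner 2: others sum to 68; max(0, 76 - 68) = 8.
Homeowner 3: others sum to 65; max(0, 76 - 65) = 11.
Homeowner 4: others sum to 80; max(0, 76 - 80) = 0.
Homeowner 5: others sum to 75; max(0, 76 - 75) = 1.
Total collected = 0 + 8 + 11 + 0 + 1 = 20.

20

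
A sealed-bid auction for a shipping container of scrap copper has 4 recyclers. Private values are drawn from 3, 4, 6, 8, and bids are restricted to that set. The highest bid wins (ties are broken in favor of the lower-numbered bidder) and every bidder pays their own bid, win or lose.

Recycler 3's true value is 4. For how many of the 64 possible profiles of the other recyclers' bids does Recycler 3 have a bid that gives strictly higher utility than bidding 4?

Others bid (3, 3, 6): truth gives -4; bid 6 gives -2 > -4. Violating.
Others bid (3, 3, 8): truth gives -4; bid 3 gives -3 > -4. Violating.
Others bid (3, 4, 3): truth gives -4; bid 6 gives -2 > -4. Violating.
Others bid (3, 4, 4): truth gives -4; bid 6 gives -2 > -4. Violating.
Others bid (3, 3, 3): truth gives 0; no alternative beats it.
Others bid (3, 3, 4): truth gives 0; no alternative beats it.
(Checking all 64 profiles: 62 have a profitable deviation, 2 do not.)

62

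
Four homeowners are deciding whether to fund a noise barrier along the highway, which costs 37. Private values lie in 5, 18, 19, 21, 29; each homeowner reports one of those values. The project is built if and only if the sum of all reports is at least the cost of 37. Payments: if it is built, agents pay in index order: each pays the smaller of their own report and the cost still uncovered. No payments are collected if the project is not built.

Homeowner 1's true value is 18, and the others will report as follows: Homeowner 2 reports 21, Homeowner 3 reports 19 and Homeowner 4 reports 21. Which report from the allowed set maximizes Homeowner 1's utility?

Report 5: project built, pays 5, utility 18 - 5 = 13.
Report 18: project built, pays 18, utility 18 - 18 = 0.
Report 19: project built, pays 19, utility 18 - 19 = -1.
Report 21: project built, pays 21, utility 18 - 21 = -3.
Report 29: project built, pays 29, utility 18 - 29 = -11.
The best choice is 5 with utility 13.

5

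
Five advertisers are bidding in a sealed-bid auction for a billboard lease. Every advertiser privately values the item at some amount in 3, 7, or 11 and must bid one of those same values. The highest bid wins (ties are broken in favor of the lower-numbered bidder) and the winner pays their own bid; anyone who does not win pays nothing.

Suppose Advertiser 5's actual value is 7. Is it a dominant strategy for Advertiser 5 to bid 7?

Check each profile of the others' bids and compare truth against every alternative bid.
Others bid (3, 3, 3, 3): truth gives 0, best alternative gives 0.
Others bid (3, 3, 3, 7): truth gives 0, best alternative gives 0.
Others bid (3, 3, 3, 11): truth gives 0, best alternative gives 0.
Others bid (3, 3, 7, 3): truth gives 0, best alternative gives 0.
Others bid (3, 3, 7, 7): truth gives 0, best alternative gives 0.
Others bid (3, 3, 7, 11): truth gives 0, best alternative gives 0.
(Remaining 75 profiles checked similarly; truth is weakly best in each.)
In every case the truthful bid is at least as good as any alternative, so it is a dominant strategy.

Yes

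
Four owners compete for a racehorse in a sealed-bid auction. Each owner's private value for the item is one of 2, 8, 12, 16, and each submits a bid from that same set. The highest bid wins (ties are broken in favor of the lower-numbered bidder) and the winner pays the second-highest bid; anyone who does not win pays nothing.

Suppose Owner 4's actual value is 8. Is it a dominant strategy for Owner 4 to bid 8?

Yes

Check each profile of the others' bids and compare truth against every alternative bid.
Others bid (2, 2, 2): truth gives 6, best alternative gives 6.
Others bid (2, 2, 8): truth gives 0, best alternative gives 0.
Others bid (2, 2, 12): truth gives 0, best alternative gives 0.
Others bid (2, 2, 16): truth gives 0, best alternative gives 0.
Others bid (2, 8, 2): truth gives 0, best alternative gives 0.
Others bid (2, 8, 8): truth gives 0, best alternative gives 0.
(Remaining 58 profiles checked similarly; truth is weakly best in each.)
In every case the truthful bid is at least as good as any alternative, so it is a dominant strategy.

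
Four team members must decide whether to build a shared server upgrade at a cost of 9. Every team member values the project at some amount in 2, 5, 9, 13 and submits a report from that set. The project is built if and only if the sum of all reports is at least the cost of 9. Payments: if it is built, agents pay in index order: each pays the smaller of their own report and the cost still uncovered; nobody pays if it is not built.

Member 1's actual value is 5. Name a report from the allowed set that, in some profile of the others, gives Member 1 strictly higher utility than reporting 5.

2

Suppose Member 2 reports 2, Member 3 reports 2 and Member 4 reports 5.
Report 5: project built, pays 5, utility 5 - 5 = 0.
Report 2: project built, pays 2, utility 5 - 2 = 3.
So reporting 2 beats truth here (3 > 0).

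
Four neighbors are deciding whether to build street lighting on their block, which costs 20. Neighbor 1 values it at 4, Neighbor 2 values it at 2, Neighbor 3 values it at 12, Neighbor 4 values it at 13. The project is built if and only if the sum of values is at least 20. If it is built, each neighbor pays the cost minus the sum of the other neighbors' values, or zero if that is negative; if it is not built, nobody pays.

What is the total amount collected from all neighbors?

Total value 31 ≥ cost 20, so it is built.
Neighbor 1: others sum to 27; max(0, 20 - 27) = 0.
Neighbor 2: others sum to 29; max(0, 20 - 29) = 0.
Neighbor 3: others sum to 19; max(0, 20 - 19) = 1.
Neighbor 4: others sum to 18; max(0, 20 - 18) = 2.
Total collected = 0 + 0 + 1 + 2 = 3.

3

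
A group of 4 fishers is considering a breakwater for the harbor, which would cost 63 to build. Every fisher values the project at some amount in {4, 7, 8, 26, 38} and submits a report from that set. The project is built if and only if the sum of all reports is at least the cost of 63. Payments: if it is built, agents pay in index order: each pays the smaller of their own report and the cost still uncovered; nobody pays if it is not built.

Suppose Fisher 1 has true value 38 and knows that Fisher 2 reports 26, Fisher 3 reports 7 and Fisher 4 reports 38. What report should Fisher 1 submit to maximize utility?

4

Report 4: project built, pays 4, utility 38 - 4 = 34.
Report 7: project built, pays 7, utility 38 - 7 = 31.
Report 8: project built, pays 8, utility 38 - 8 = 30.
Report 26: project built, pays 26, utility 38 - 26 = 12.
Report 38: project built, pays 38, utility 38 - 38 = 0.
The best choice is 4 with utility 34.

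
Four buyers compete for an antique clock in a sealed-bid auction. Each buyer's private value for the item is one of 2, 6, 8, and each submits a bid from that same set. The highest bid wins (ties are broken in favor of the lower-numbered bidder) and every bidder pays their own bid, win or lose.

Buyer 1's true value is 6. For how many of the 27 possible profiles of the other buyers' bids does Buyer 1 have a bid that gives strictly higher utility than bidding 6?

20

Others bid (2, 2, 2): truth gives 0; bid 2 gives 4 > 0. Violating.
Others bid (2, 2, 8): truth gives -6; bid 2 gives -2 > -6. Violating.
Others bid (2, 6, 8): truth gives -6; bid 2 gives -2 > -6. Violating.
Others bid (2, 8, 2): truth gives -6; bid 2 gives -2 > -6. Violating.
Others bid (2, 2, 6): truth gives 0; no alternative beats it.
Others bid (2, 6, 2): truth gives 0; no alternative beats it.
(Checking all 27 profiles: 20 have a profitable deviation, 7 do not.)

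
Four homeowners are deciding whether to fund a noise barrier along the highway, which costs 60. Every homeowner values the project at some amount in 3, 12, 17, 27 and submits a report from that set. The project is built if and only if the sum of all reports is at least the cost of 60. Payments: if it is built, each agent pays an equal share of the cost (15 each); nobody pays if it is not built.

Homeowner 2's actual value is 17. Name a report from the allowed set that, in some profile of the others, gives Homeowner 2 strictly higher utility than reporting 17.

Suppose Homeowner 1 reports 3, Homeowner 3 reports 3 and Homeowner 4 reports 27.
Report 17: project not built, utility 0.
Report 27: project built, pays 15, utility 17 - 15 = 2.
So reporting 27 beats truth here (2 > 0).

27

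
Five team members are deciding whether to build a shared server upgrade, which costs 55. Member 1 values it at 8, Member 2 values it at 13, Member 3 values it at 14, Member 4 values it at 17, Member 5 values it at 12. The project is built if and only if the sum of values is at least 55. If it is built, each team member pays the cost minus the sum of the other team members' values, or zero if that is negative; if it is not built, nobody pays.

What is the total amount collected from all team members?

20

Total value 64 ≥ cost 55, so it is built.
Member 1: others sum to 56; max(0, 55 - 56) = 0.
Member 2: others sum to 51; max(0, 55 - 51) = 4.
Member 3: others sum to 50; max(0, 55 - 50) = 5.
Member 4: others sum to 47; max(0, 55 - 47) = 8.
Member 5: others sum to 52; max(0, 55 - 52) = 3.
Total collected = 0 + 4 + 5 + 8 + 3 = 20.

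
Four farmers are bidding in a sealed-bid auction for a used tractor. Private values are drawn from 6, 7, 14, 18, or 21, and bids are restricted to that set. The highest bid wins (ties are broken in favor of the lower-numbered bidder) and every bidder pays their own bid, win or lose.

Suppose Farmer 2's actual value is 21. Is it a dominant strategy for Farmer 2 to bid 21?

No

Consider the case where Farmer 1 bids 6, Farmer 3 bids 6 and Farmer 4 bids 6.
Truthful bid 21: wins, pays 21, utility 21 - 21 = 0.
Bid 7 instead: wins, pays 7, utility 21 - 7 = 14.
Since 14 > 0, bidding 7 is strictly better here, so truthful bidding is not dominant.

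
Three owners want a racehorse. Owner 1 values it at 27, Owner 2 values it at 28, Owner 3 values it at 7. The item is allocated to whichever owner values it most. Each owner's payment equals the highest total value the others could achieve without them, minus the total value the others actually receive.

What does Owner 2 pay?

27

Owner 2 has the highest value and receives the item.
Without Owner 2, the item would go to the next-highest value, 27, so the others could achieve 27.
With Owner 2 present and winning, the others receive nothing, so their total is 0.
Payment = 27 - 0 = 27.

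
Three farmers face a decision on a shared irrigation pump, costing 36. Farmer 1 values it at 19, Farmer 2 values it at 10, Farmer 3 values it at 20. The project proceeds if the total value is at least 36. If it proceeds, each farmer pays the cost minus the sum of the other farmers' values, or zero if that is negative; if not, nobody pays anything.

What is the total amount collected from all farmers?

Total value 49 ≥ cost 36, so it is built.
Farmer 1: others sum to 30; max(0, 36 - 30) = 6.
Farmer 2: others sum to 39; max(0, 36 - 39) = 0.
Farmer 3: others sum to 29; max(0, 36 - 29) = 7.
Total collected = 6 + 0 + 7 = 13.

13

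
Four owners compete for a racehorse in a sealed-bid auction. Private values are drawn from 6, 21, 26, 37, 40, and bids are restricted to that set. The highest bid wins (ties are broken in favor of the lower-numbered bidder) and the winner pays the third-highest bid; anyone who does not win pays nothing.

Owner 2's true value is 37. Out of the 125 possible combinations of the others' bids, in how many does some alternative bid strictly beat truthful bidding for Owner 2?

27

Others bid (6, 6, 40): truth gives 0; bid 40 gives 31 > 0. Violating.
Others bid (6, 21, 40): truth gives 0; bid 40 gives 16 > 0. Violating.
Others bid (6, 26, 40): truth gives 0; bid 40 gives 11 > 0. Violating.
Others bid (6, 40, 6): truth gives 0; bid 40 gives 31 > 0. Violating.
Others bid (6, 6, 6): truth gives 31; no alternative beats it.
Others bid (6, 6, 21): truth gives 31; no alternative beats it.
(Checking all 125 profiles: 27 have a profitable deviation, 98 do not.)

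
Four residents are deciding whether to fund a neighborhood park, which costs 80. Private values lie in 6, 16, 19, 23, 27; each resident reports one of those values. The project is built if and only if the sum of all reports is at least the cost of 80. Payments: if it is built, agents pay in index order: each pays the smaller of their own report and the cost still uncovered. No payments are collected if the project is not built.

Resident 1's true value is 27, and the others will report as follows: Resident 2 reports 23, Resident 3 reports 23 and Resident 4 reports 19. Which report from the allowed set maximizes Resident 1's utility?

Report 6: project not built, utility 0.
Report 16: project built, pays 16, utility 27 - 16 = 11.
Report 19: project built, pays 19, utility 27 - 19 = 8.
Report 23: project built, pays 23, utility 27 - 23 = 4.
Report 27: project built, pays 27, utility 27 - 27 = 0.
The best choice is 16 with utility 11.

16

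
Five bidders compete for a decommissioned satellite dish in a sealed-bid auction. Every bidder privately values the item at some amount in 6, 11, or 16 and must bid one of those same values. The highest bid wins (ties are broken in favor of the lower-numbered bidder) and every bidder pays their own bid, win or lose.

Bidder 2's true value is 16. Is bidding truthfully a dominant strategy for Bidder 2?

Consider the case where Bidder 1 bids 6, Bidder 3 bids 6, Bidder 4 bids 6 and Bidder 5 bids 6.
Truthful bid 16: wins, pays 16, utility 16 - 16 = 0.
Bid 11 instead: wins, pays 11, utility 16 - 11 = 5.
Since 5 > 0, bidding 11 is strictly better here, so truthful bidding is not dominant.

No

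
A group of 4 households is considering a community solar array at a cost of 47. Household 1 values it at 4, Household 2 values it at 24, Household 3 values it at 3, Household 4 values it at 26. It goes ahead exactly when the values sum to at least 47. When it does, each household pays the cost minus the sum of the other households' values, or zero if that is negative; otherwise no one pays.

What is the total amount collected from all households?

Total value 57 ≥ cost 47, so it is built.
Household 1: others sum to 53; max(0, 47 - 53) = 0.
Household 2: others sum to 33; max(0, 47 - 33) = 14.
Household 3: others sum to 54; max(0, 47 - 54) = 0.
Household 4: others sum to 31; max(0, 47 - 31) = 16.
Total collected = 0 + 14 + 0 + 16 = 30.

30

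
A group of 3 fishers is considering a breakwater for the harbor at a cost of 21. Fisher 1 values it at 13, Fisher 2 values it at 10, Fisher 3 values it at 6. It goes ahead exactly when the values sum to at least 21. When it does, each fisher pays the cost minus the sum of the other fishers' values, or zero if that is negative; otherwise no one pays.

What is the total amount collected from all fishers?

7

Total value 29 ≥ cost 21, so it is built.
Fisher 1: others sum to 16; max(0, 21 - 16) = 5.
Fisher 2: others sum to 19; max(0, 21 - 19) = 2.
Fisher 3: others sum to 23; max(0, 21 - 23) = 0.
Total collected = 5 + 2 + 0 = 7.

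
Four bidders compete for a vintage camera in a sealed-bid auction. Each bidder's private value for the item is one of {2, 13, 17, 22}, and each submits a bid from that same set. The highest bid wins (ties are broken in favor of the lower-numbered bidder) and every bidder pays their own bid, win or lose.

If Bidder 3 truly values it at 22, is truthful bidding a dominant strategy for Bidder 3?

Consider the case where Bidder 1 bids 2, Bidder 2 bids 2 and Bidder 4 bids 2.
Truthful bid 22: wins, pays 22, utility 22 - 22 = 0.
Bid 13 instead: wins, pays 13, utility 22 - 13 = 9.
Since 9 > 0, bidding 13 is strictly better here, so truthful bidding is not dominant.

No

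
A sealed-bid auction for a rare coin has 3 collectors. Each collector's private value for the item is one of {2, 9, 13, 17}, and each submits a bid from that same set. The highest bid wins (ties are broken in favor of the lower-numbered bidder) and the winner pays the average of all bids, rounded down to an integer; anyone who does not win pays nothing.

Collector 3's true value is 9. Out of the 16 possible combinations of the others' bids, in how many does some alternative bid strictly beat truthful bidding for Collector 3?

Others bid (2, 9): truth gives 0; bid 13 gives 1 > 0. Violating.
Others bid (9, 2): truth gives 0; bid 13 gives 1 > 0. Violating.
Others bid (2, 2): truth gives 5; no alternative beats it.
Others bid (2, 13): truth gives 0; no alternative beats it.
(Checking all 16 profiles: 2 have a profitable deviation, 14 do not.)

2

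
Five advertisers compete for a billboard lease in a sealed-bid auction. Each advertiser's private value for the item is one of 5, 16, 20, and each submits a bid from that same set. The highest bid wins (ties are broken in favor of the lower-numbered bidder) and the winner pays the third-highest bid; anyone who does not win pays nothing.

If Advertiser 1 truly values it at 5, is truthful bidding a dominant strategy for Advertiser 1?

Check each profile of the others' bids and compare truth against every alternative bid.
Others bid (5, 5, 16, 16): truth gives 0, best alternative gives -11.
Others bid (5, 16, 5, 16): truth gives 0, best alternative gives -11.
Others bid (5, 16, 16, 5): truth gives 0, best alternative gives -11.
Others bid (5, 16, 16, 16): truth gives 0, best alternative gives -11.
Others bid (16, 5, 5, 16): truth gives 0, best alternative gives -11.
Others bid (16, 5, 16, 5): truth gives 0, best alternative gives -11.
(Remaining 75 profiles checked similarly; truth is weakly best in each.)
In every case the truthful bid is at least as good as any alternative, so it is a dominant strategy.

Yes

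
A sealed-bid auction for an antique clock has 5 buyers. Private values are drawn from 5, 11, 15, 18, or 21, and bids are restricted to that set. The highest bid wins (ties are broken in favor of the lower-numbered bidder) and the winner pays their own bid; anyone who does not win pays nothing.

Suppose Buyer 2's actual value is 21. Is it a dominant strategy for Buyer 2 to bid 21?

Consider the case where Buyer 1 bids 5, Buyer 3 bids 5, Buyer 4 bids 5 and Buyer 5 bids 5.
Truthful bid 21: wins, pays 21, utility 21 - 21 = 0.
Bid 11 instead: wins, pays 11, utility 21 - 11 = 10.
Since 10 > 0, bidding 11 is strictly better here, so truthful bidding is not dominant.

No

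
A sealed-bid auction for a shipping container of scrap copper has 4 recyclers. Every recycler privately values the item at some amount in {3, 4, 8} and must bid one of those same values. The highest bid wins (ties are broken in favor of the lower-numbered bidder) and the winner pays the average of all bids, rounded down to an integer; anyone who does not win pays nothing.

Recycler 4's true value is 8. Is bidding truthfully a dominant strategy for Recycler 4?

Consider the case where Recycler 1 bids 3, Recycler 2 bids 3 and Recycler 3 bids 3.
Truthful bid 8: wins, pays 4, utility 8 - 4 = 4.
Bid 4 instead: wins, pays 3, utility 8 - 3 = 5.
Since 5 > 4, bidding 4 is strictly better here, so truthful bidding is not dominant.

No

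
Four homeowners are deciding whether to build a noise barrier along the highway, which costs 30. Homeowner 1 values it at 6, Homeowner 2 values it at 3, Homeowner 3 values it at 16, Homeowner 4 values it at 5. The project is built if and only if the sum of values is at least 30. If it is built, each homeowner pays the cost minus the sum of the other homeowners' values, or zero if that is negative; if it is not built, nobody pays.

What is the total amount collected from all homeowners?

30

Total value 30 ≥ cost 30, so it is built.
Homeowner 1: others sum to 24; max(0, 30 - 24) = 6.
Homeowner 2: others sum to 27; max(0, 30 - 27) = 3.
Homeowner 3: others sum to 14; max(0, 30 - 14) = 16.
Homeowner 4: others sum to 25; max(0, 30 - 25) = 5.
Total collected = 6 + 3 + 16 + 5 = 30.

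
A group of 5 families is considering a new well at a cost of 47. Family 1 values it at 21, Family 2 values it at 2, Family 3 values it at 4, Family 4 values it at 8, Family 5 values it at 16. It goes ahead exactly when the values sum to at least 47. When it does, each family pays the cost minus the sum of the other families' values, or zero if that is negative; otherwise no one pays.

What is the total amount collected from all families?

Total value 51 ≥ cost 47, so it is built.
Family 1: others sum to 30; max(0, 47 - 30) = 17.
Family 2: others sum to 49; max(0, 47 - 49) = 0.
Family 3: others sum to 47; max(0, 47 - 47) = 0.
Family 4: others sum to 43; max(0, 47 - 43) = 4.
Family 5: others sum to 35; max(0, 47 - 35) = 12.
Total collected = 17 + 0 + 0 + 4 + 12 = 33.

33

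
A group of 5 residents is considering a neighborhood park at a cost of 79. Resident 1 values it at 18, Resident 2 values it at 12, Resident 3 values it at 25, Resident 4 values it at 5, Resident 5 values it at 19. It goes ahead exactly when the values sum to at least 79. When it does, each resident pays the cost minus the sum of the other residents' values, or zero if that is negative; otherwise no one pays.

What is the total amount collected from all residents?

79

Total value 79 ≥ cost 79, so it is built.
Resident 1: others sum to 61; max(0, 79 - 61) = 18.
Resident 2: others sum to 67; max(0, 79 - 67) = 12.
Resident 3: others sum to 54; max(0, 79 - 54) = 25.
Resident 4: others sum to 74; max(0, 79 - 74) = 5.
Resident 5: others sum to 60; max(0, 79 - 60) = 19.
Total collected = 18 + 12 + 25 + 5 + 19 = 79.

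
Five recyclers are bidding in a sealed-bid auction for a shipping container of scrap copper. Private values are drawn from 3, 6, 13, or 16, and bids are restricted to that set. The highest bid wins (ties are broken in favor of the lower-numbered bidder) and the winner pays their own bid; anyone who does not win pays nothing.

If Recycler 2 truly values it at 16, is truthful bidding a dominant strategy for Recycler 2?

Consider the case where Recycler 1 bids 3, Recycler 3 bids 3, Recycler 4 bids 3 and Recycler 5 bids 3.
Truthful bid 16: wins, pays 16, utility 16 - 16 = 0.
Bid 6 instead: wins, pays 6, utility 16 - 6 = 10.
Since 10 > 0, bidding 6 is strictly better here, so truthful bidding is not dominant.

No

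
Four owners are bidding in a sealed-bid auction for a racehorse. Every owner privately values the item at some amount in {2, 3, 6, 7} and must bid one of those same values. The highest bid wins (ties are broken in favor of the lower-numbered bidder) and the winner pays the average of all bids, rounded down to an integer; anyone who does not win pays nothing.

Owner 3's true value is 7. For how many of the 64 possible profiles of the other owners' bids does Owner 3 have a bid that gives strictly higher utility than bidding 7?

3

Others bid (2, 2, 2): truth gives 4; bid 3 gives 5 > 4. Violating.
Others bid (2, 2, 3): truth gives 4; bid 3 gives 5 > 4. Violating.
Others bid (3, 3, 3): truth gives 3; bid 6 gives 4 > 3. Violating.
Others bid (2, 2, 6): truth gives 3; no alternative beats it.
Others bid (2, 2, 7): truth gives 3; no alternative beats it.
(Checking all 64 profiles: 3 have a profitable deviation, 61 do not.)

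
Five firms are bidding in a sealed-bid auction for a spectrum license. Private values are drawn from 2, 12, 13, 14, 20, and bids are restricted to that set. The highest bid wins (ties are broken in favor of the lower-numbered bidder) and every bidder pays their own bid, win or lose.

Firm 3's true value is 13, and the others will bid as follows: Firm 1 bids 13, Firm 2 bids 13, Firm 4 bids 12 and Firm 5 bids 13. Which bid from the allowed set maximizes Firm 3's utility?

14

Bid 2: loses but pays 2, utility -2.
Bid 12: loses but pays 12, utility -12.
Bid 13: loses but pays 13, utility -13.
Bid 14: wins, pays 14, utility 13 - 14 = -1.
Bid 20: wins, pays 20, utility 13 - 20 = -7.
The best choice is 14 with utility -1.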